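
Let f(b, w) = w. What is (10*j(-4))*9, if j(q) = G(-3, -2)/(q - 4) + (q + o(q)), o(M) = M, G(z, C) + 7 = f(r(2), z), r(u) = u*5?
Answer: -1215/2 ≈ -607.50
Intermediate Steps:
r(u) = 5*u
G(z, C) = -7 + z
j(q) = -10/(-4 + q) + 2*q (j(q) = (-7 - 3)/(q - 4) + (q + q) = -10/(-4 + q) + 2*q)
(10*j(-4))*9 = (10*(2*(-5 + (-4)² - 4*(-4))/(-4 - 4)))*9 = (10*(2*(-5 + 16 + 16)/(-8)))*9 = (10*(2*(-⅛)*27))*9 = (10*(-27/4))*9 = -135/2*9 = -1215/2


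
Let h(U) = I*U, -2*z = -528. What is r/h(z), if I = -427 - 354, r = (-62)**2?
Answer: -961/51546 ≈ -0.018644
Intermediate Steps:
r = 3844
z = 264 (z = -1/2*(-528) = 264)
I = -781
h(U) = -781*U
r/h(z) = 3844/((-781*264)) = 3844/(-206184) = 3844*(-1/206184) = -961/51546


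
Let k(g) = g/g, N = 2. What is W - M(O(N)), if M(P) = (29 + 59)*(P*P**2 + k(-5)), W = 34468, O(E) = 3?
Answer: 32004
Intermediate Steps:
k(g) = 1
M(P) = 88 + 88*P**3 (M(P) = (29 + 59)*(P*P**2 + 1) = 88*(P**3 + 1) = 88*(1 + P**3) = 88 + 88*P**3)
W - M(O(N)) = 34468 - (88 + 88*3**3) = 34468 - (88 + 88*27) = 34468 - (88 + 2376) = 34468 - 1*2464 = 34468 - 2464 = 32004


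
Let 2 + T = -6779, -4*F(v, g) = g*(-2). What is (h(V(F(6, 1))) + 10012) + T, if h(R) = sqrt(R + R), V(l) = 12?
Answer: 3231 + 2*sqrt(6) ≈ 3235.9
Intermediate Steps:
F(v, g) = g/2 (F(v, g) = -g*(-2)/4 = -(-1)*g/2 = g/2)
h(R) = sqrt(2)*sqrt(R) (h(R) = sqrt(2*R) = sqrt(2)*sqrt(R))
T = -6781 (T = -2 - 6779 = -6781)
(h(V(F(6, 1))) + 10012) + T = (sqrt(2)*sqrt(12) + 10012) - 6781 = (sqrt(2)*(2*sqrt(3)) + 10012) - 6781 = (2*sqrt(6) + 10012) - 6781 = (10012 + 2*sqrt(6)) - 6781 = 3231 + 2*sqrt(6)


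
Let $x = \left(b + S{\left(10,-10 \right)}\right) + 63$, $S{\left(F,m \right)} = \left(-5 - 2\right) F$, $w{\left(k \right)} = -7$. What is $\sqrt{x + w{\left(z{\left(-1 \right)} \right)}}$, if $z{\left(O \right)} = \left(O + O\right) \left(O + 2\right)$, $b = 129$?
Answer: $\sqrt{115} \approx 10.724$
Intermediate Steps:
$z{\left(O \right)} = 2 O \left(2 + O\right)$
$S{\left(F,m \right)} = - 7 F$
$x = 122$ ($x = \left(129 - 70\right) + 63 = 59 + 63 = 122$)
$\sqrt{x + w{\left(z{\left(-1 \right)} \right)}} = \sqrt{122 - 7} = \sqrt{115}$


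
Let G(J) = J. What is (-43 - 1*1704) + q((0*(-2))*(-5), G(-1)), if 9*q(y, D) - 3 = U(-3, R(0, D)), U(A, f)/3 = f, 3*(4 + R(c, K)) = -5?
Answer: -15737/9 ≈ -1748.6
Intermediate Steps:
R(c, K) = -17/3 (R(c, K) = -4 + (⅓)*(-5) = -4 - 5/3 = -17/3)
U(A, f) = 3*f
q(y, D) = -14/9 (q(y, D) = ⅓ + (3*(-17/3))/9 = ⅓ + (⅑)*(-17) = ⅓ - 17/9 = -14/9)
(-43 - 1*1704) + q((0*(-2))*(-5), G(-1)) = (-43 - 1*1704) - 14/9 = (-43 - 1704) - 14/9 = -1747 - 14/9 = -15737/9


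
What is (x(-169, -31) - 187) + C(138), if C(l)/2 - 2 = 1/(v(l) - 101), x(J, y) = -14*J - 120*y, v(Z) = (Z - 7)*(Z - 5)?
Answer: 51125884/8661 ≈ 5903.0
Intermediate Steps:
v(Z) = (-7 + Z)*(-5 + Z)
x(J, y) = -120*y - 14*J
C(l) = 4 + 2/(-66 + l² - 12*l) (C(l) = 4 + 2/((35 + l² - 12*l) - 101) = 4 + 2/(-66 + l² - 12*l))
(x(-169, -31) - 187) + C(138) = ((-120*(-31) - 14*(-169)) - 187) + 2*(131 - 2*138² + 24*138)/(66 - 1*138² + 12*138) = ((3720 + 2366) - 187) + 2*(131 - 2*19044 + 3312)/(66 - 1*19044 + 1656) = (6086 - 187) + 2*(131 - 38088 + 3312)/(66 - 19044 + 1656) = 5899 + 2*(-34645)/(-17322) = 5899 + 2*(-1/17322)*(-34645) = 5899 + 34645/8661 = 51125884/8661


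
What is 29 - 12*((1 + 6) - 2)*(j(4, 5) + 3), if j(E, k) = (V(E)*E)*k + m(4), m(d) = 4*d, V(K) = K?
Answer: -5911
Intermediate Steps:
j(E, k) = 16 + k*E**2 (j(E, k) = (E*E)*k + 4*4 = E**2*k + 16 = k*E**2 + 16 = 16 + k*E**2)
29 - 12*((1 + 6) - 2)*(j(4, 5) + 3) = 29 - 12*((1 + 6) - 2)*((16 + 5*4**2) + 3) = 29 - 12*(7 - 2)*((16 + 5*16) + 3) = 29 - 60*((16 + 80) + 3) = 29 - 60*(96 + 3) = 29 - 60*99 = 29 - 12*495 = 29 - 5940 = -5911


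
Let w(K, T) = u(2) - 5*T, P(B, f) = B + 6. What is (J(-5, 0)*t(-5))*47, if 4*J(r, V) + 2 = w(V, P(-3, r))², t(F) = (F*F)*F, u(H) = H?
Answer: -981125/4 ≈ -2.4528e+5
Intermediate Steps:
P(B, f) = 6 + B
t(F) = F³ (t(F) = F²*F = F³)
w(K, T) = 2 - 5*T
J(r, V) = 167/4 (J(r, V) = -½ + (2 - 5*(6 - 3))²/4 = -½ + (2 - 5*3)²/4 = -½ + (2 - 15)²/4 = -½ + (¼)*(-13)² = -½ + (¼)*169 = -½ + 169/4 = 167/4)
(J(-5, 0)*t(-5))*47 = ((167/4)*(-5)³)*47 = ((167/4)*(-125))*47 = -20875/4*47 = -981125/4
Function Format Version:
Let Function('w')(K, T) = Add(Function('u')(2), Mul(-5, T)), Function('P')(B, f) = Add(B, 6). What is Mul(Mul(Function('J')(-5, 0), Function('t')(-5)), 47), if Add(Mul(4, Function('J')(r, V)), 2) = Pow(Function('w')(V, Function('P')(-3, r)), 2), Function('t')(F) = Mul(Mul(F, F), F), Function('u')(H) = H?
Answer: Rational(-981125, 4) ≈ -2.4528e+5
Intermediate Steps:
Function('P')(B, f) = Add(6, B)
Function('t')(F) = Pow(F, 3) (Function('t')(F) = Mul(Pow(F, 2), F) = Pow(F, 3))
Function('w')(K, T) = Add(2, Mul(-5, T))
Function('J')(r, V) = Rational(167, 4) (Function('J')(r, V) = Add(Rational(-1, 2), Mul(Rational(1, 4), Pow(Add(2, Mul(-5, Add(6, -3))), 2))) = Add(Rational(-1, 2), Mul(Rational(1, 4), Pow(Add(2, Mul(-5, 3)), 2))) = Add(Rational(-1, 2), Mul(Rational(1, 4), Pow(Add(2, -15), 2))) = Add(Rational(-1, 2), Mul(Rational(1, 4), Pow(-13, 2))) = Add(Rational(-1, 2), Mul(Rational(1, 4), 169)) = Add(Rational(-1, 2), Rational(169, 4)) = Rational(167, 4))
Mul(Mul(Function('J')(-5, 0), Function('t')(-5)), 47) = Mul(Mul(Rational(167, 4), Pow(-5, 3)), 47) = Mul(Mul(Rational(167, 4), -125), 47) = Mul(Rational(-20875, 4), 47) = Rational(-981125, 4)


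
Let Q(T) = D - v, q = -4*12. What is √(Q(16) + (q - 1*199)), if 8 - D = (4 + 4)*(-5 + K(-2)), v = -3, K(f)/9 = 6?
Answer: 2*I*√157 ≈ 25.06*I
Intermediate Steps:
K(f) = 54 (K(f) = 9*6 = 54)
q = -48
D = -384 (D = 8 - (4 + 4)*(-5 + 54) = 8 - 8*49 = 8 - 1*392 = 8 - 392 = -384)
Q(T) = -381 (Q(T) = -384 - 1*(-3) = -384 + 3 = -381)
√(Q(16) + (q - 1*199)) = √(-381 + (-48 - 1*199)) = √(-381 + (-48 - 199)) = √(-381 - 247) = √(-628) = 2*I*√157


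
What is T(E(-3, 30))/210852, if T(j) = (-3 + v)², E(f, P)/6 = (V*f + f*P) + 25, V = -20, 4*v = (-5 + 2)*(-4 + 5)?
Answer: 25/374848 ≈ 6.6694e-5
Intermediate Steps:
v = -¾ (v = ((-5 + 2)*(-4 + 5))/4 = (-3*1)/4 = (¼)*(-3) = -¾ ≈ -0.75000)
E(f, P) = 150 - 120*f + 6*P*f (E(f, P) = 6*((-20*f + f*P) + 25) = 6*((-20*f + P*f) + 25) = 6*(25 - 20*f + P*f) = 150 - 120*f + 6*P*f)
T(j) = 225/16 (T(j) = (-3 - ¾)² = (-15/4)² = 225/16)
T(E(-3, 30))/210852 = (225/16)/210852 = (225/16)*(1/210852) = 25/374848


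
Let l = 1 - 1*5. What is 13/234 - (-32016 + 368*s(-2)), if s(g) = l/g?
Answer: 563041/18 ≈ 31280.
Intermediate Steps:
l = -4 (l = 1 - 5 = -4)
s(g) = -4/g
13/234 - (-32016 + 368*s(-2)) = 13/234 - 368/(1/(-4/(-2) - 87)) = 13*(1/234) - 368/(1/(-4*(-½) - 87)) = 1/18 - 368/(1/(2 - 87)) = 1/18 - 368/(1/(-85)) = 1/18 - 368/(-1/85) = 1/18 - 368*(-85) = 1/18 + 31280 = 563041/18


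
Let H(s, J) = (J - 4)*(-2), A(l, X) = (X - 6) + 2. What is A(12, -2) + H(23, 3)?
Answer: -4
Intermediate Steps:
A(l, X) = -4 + X (A(l, X) = (-6 + X) + 2 = -4 + X)
H(s, J) = 8 - 2*J (H(s, J) = (-4 + J)*(-2) = 8 - 2*J)
A(12, -2) + H(23, 3) = (-4 - 2) + (8 - 2*3) = -6 + (8 - 6) = -6 + 2 = -4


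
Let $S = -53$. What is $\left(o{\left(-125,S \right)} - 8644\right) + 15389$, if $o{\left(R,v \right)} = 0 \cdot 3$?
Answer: $6745$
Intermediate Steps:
$o{\left(R,v \right)} = 0$
$\left(o{\left(-125,S \right)} - 8644\right) + 15389 = \left(0 - 8644\right) + 15389 = -8644 + 15389 = 6745$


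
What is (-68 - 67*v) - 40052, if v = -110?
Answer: -32750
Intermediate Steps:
(-68 - 67*v) - 40052 = (-68 - 67*(-110)) - 40052 = (-68 + 7370) - 40052 = 7302 - 40052 = -32750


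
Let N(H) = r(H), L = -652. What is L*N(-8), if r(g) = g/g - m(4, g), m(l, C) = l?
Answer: 1956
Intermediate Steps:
r(g) = -3 (r(g) = g/g - 1*4 = 1 - 4 = -3)
N(H) = -3
L*N(-8) = -652*(-3) = 1956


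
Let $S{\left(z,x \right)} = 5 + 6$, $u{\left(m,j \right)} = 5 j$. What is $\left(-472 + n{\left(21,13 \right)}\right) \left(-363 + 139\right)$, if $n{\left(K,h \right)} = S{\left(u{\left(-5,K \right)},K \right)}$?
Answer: $103264$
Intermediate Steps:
$S{\left(z,x \right)} = 11$
$n{\left(K,h \right)} = 11$
$\left(-472 + n{\left(21,13 \right)}\right) \left(-363 + 139\right) = \left(-472 + 11\right) \left(-363 + 139\right) = \left(-461\right) \left(-224\right) = 103264$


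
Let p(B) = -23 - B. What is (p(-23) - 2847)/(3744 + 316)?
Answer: -2847/4060 ≈ -0.70123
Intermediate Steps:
(p(-23) - 2847)/(3744 + 316) = ((-23 - 1*(-23)) - 2847)/(3744 + 316) = ((-23 + 23) - 2847)/4060 = (0 - 2847)*(1/4060) = -2847*1/4060 = -2847/4060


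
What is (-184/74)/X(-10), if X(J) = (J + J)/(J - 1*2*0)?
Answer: -46/37 ≈ -1.2432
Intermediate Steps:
X(J) = 2 (X(J) = (2*J)/(J - 2*0) = (2*J)/(J + 0) = (2*J)/J = 2)
(-184/74)/X(-10) = -184/74/2 = -184*1/74*(1/2) = -92/37*1/2 = -46/37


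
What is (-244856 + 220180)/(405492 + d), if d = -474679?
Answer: 24676/69187 ≈ 0.35666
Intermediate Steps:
(-244856 + 220180)/(405492 + d) = (-244856 + 220180)/(405492 - 474679) = -24676/(-69187) = -24676*(-1/69187) = 24676/69187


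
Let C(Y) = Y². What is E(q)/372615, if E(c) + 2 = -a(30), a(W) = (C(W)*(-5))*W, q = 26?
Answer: 134998/372615 ≈ 0.36230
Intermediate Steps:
a(W) = -5*W³ (a(W) = (W²*(-5))*W = (-5*W²)*W = -5*W³)
E(c) = 134998 (E(c) = -2 - (-5)*30³ = -2 - (-5)*27000 = -2 - 1*(-135000) = -2 + 135000 = 134998)
E(q)/372615 = 134998/372615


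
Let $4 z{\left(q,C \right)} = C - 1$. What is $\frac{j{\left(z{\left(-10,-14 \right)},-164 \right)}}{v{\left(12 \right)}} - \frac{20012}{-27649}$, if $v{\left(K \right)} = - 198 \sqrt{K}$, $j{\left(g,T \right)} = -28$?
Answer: $\frac{20012}{27649} + \frac{7 \sqrt{3}}{297} \approx 0.76461$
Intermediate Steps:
$z{\left(q,C \right)} = - \frac{1}{4} + \frac{C}{4}$ ($z{\left(q,C \right)} = \frac{C - 1}{4} = \frac{-1 + C}{4} = - \frac{1}{4} + \frac{C}{4}$)
$\frac{j{\left(z{\left(-10,-14 \right)},-164 \right)}}{v{\left(12 \right)}} - \frac{20012}{-27649} = - \frac{28}{\left(-198\right) \sqrt{12}} - \frac{20012}{-27649} = - \frac{28}{\left(-198\right) 2 \sqrt{3}} - - \frac{20012}{27649} = - \frac{28}{\left(-396\right) \sqrt{3}} + \frac{20012}{27649} = - 28 \left(- \frac{\sqrt{3}}{1188}\right) + \frac{20012}{27649} = \frac{7 \sqrt{3}}{297} + \frac{20012}{27649} = \frac{20012}{27649} + \frac{7 \sqrt{3}}{297}$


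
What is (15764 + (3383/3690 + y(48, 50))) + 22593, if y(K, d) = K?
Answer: 141717833/3690 ≈ 38406.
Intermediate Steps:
(15764 + (3383/3690 + y(48, 50))) + 22593 = (15764 + (3383/3690 + 48)) + 22593 = (15764 + 180503/3690) + 22593 = 58349663/3690 + 22593 = 141717833/3690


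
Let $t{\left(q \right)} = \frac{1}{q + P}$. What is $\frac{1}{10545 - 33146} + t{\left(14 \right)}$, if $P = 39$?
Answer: $\frac{22548}{1197853} \approx 0.018824$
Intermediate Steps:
$t{\left(q \right)} = \frac{1}{39 + q}$ ($t{\left(q \right)} = \frac{1}{q + 39} = \frac{1}{39 + q}$)
$\frac{1}{10545 - 33146} + t{\left(14 \right)} = \frac{1}{10545 - 33146} + \frac{1}{39 + 14} = \frac{1}{-22601} + \frac{1}{53} = - \frac{1}{22601} + \frac{1}{53} = \frac{22548}{1197853}$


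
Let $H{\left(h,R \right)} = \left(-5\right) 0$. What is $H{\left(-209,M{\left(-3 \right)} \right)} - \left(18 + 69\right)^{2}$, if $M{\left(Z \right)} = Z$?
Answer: $-7569$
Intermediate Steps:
$H{\left(h,R \right)} = 0$
$H{\left(-209,M{\left(-3 \right)} \right)} - \left(18 + 69\right)^{2} = 0 - \left(18 + 69\right)^{2} = 0 - 87^{2} = 0 - 7569 = -7569$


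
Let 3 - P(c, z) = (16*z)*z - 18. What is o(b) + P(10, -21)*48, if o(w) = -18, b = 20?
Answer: -337698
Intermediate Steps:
P(c, z) = 21 - 16*z² (P(c, z) = 3 - ((16*z)*z - 18) = 3 - (16*z² - 18) = 3 - (-18 + 16*z²) = 3 + (18 - 16*z²) = 21 - 16*z²)
o(b) + P(10, -21)*48 = -18 + (21 - 16*(-21)²)*48 = -18 + (21 - 16*441)*48 = -18 + (21 - 7056)*48 = -18 - 7035*48 = -18 - 337680 = -337698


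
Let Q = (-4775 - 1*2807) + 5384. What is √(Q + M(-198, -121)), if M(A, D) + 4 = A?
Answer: 20*I*√6 ≈ 48.99*I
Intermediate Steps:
M(A, D) = -4 + A
Q = -2198 (Q = (-4775 - 2807) + 5384 = -7582 + 5384 = -2198)
√(Q + M(-198, -121)) = √(-2198 + (-4 - 198)) = √(-2198 - 202) = √(-2400) = 20*I*√6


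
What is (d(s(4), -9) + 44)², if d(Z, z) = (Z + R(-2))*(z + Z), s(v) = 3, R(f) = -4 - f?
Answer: 1444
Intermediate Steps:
d(Z, z) = (-2 + Z)*(Z + z) (d(Z, z) = (Z + (-4 - 1*(-2)))*(z + Z) = (Z + (-4 + 2))*(Z + z) = (Z - 2)*(Z + z) = (-2 + Z)*(Z + z))
(d(s(4), -9) + 44)² = ((3² - 2*3 - 2*(-9) + 3*(-9)) + 44)² = ((9 - 6 + 18 - 27) + 44)² = (-6 + 44)² = 38² = 1444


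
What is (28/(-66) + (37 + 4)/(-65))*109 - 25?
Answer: -300292/2145 ≈ -140.00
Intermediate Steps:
(28/(-66) + (37 + 4)/(-65))*109 - 25 = (28*(-1/66) + 41*(-1/65))*109 - 25 = (-14/33 - 41/65)*109 - 25 = -2263/2145*109 - 25 = -246667/2145 - 25 = -300292/2145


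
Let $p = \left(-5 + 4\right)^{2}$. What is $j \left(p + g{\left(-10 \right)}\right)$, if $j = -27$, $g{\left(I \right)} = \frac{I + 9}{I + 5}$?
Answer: $- \frac{162}{5} \approx -32.4$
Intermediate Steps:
$g{\left(I \right)} = \frac{9 + I}{5 + I}$
$p = 1$ ($p = \left(-1\right)^{2} = 1$)
$j \left(p + g{\left(-10 \right)}\right) = - 27 \left(1 + \frac{9 - 10}{5 - 10}\right) = - 27 \left(1 + \frac{1}{-5} \left(-1\right)\right) = - 27 \left(1 - - \frac{1}{5}\right) = - 27 \left(1 + \frac{1}{5}\right) = \left(-27\right) \frac{6}{5} = - \frac{162}{5}$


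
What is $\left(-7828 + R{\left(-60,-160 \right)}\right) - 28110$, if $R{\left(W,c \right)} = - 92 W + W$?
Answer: $-30478$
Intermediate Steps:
$R{\left(W,c \right)} = - 91 W$
$\left(-7828 + R{\left(-60,-160 \right)}\right) - 28110 = \left(-7828 - -5460\right) - 28110 = \left(-7828 + 5460\right) - 28110 = -2368 - 28110 = -30478$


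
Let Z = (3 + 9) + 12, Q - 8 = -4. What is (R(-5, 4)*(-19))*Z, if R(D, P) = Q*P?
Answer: -7296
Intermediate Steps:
Q = 4 (Q = 8 - 4 = 4)
R(D, P) = 4*P
Z = 24 (Z = 12 + 12 = 24)
(R(-5, 4)*(-19))*Z = ((4*4)*(-19))*24 = (16*(-19))*24 = -304*24 = -7296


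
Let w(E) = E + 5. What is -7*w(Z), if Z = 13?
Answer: -126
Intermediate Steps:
w(E) = 5 + E
-7*w(Z) = -7*(5 + 13) = -7*18 = -126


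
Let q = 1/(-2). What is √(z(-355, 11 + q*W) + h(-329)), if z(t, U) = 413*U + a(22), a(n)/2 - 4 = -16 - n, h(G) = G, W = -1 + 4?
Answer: √14106/2 ≈ 59.384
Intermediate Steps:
W = 3
a(n) = -24 - 2*n (a(n) = 8 + 2*(-16 - n) = 8 + (-32 - 2*n) = -24 - 2*n)
q = -½ ≈ -0.50000
z(t, U) = -68 + 413*U (z(t, U) = 413*U + (-24 - 2*22) = 413*U + (-24 - 44) = 413*U - 68 = -68 + 413*U)
√(z(-355, 11 + q*W) + h(-329)) = √((-68 + 413*(11 - ½*3)) - 329) = √((-68 + 413*(11 - 3/2)) - 329) = √((-68 + 413*(19/2)) - 329) = √((-68 + 7847/2) - 329) = √(7711/2 - 329) = √(7053/2) = √14106/2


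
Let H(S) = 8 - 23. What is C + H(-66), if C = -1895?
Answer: -1910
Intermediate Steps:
H(S) = -15
C + H(-66) = -1895 - 15 = -1910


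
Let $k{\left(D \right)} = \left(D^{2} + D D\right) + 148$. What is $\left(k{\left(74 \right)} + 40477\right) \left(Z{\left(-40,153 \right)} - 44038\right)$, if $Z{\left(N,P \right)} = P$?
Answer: $-2263456645$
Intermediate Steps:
$k{\left(D \right)} = 148 + 2 D^{2}$ ($k{\left(D \right)} = \left(D^{2} + D^{2}\right) + 148 = 2 D^{2} + 148 = 148 + 2 D^{2}$)
$\left(k{\left(74 \right)} + 40477\right) \left(Z{\left(-40,153 \right)} - 44038\right) = \left(\left(148 + 2 \cdot 74^{2}\right) + 40477\right) \left(153 - 44038\right) = \left(\left(148 + 2 \cdot 5476\right) + 40477\right) \left(-43885\right) = \left(\left(148 + 10952\right) + 40477\right) \left(-43885\right) = \left(11100 + 40477\right) \left(-43885\right) = 51577 \left(-43885\right) = -2263456645$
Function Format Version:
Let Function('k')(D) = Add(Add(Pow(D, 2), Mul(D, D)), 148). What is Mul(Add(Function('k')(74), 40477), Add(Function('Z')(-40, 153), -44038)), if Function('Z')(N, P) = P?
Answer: -2263456645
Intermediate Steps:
Function('k')(D) = Add(148, Mul(2, Pow(D, 2))) (Function('k')(D) = Add(Add(Pow(D, 2), Pow(D, 2)), 148) = Add(Mul(2, Pow(D, 2)), 148) = Add(148, Mul(2, Pow(D, 2))))
Mul(Add(Function('k')(74), 40477), Add(Function('Z')(-40, 153), -44038)) = Mul(Add(Add(148, Mul(2, Pow(74, 2))), 40477), Add(153, -44038)) = Mul(Add(Add(148, Mul(2, 5476)), 40477), -43885) = Mul(Add(Add(148, 10952), 40477), -43885) = Mul(Add(11100, 40477), -43885) = Mul(51577, -43885) = -2263456645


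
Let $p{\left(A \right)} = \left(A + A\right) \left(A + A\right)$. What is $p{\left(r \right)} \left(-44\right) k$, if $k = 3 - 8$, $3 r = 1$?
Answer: $\frac{880}{9} \approx 97.778$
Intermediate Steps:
$r = \frac{1}{3}$ ($r = \frac{1}{3} \cdot 1 = \frac{1}{3} \approx 0.33333$)
$p{\left(A \right)} = 4 A^{2}$ ($p{\left(A \right)} = 2 A 2 A = 4 A^{2}$)
$k = -5$ ($k = 3 - 8 = -5$)
$p{\left(r \right)} \left(-44\right) k = \frac{4}{9} \left(-44\right) \left(-5\right) = \left(- \frac{176}{9}\right) \left(-5\right) = \frac{880}{9}$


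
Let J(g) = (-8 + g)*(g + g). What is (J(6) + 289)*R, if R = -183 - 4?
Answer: -49555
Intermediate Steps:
R = -187
J(g) = 2*g*(-8 + g) (J(g) = (-8 + g)*(2*g) = 2*g*(-8 + g))
(J(6) + 289)*R = (2*6*(-8 + 6) + 289)*(-187) = (2*6*(-2) + 289)*(-187) = (-24 + 289)*(-187) = 265*(-187) = -49555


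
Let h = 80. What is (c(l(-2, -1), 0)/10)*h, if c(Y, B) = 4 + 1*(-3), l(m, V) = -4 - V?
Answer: 8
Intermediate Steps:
c(Y, B) = 1 (c(Y, B) = 4 - 3 = 1)
(c(l(-2, -1), 0)/10)*h = (1/10)*80 = (1*(⅒))*80 = (⅒)*80 = 8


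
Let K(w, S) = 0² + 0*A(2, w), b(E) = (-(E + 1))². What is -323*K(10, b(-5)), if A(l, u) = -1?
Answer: 0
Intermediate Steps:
b(E) = (-1 - E)² (b(E) = (-(1 + E))² = (-1 - E)²)
K(w, S) = 0 (K(w, S) = 0² + 0*(-1) = 0 + 0 = 0)
-323*K(10, b(-5)) = -323*0 = 0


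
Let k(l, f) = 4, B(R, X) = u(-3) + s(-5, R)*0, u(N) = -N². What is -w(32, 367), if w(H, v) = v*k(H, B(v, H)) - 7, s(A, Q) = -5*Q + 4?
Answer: -1461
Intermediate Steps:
s(A, Q) = 4 - 5*Q
B(R, X) = -9 (B(R, X) = -1*(-3)² + (4 - 5*R)*0 = -1*9 + 0 = -9 + 0 = -9)
w(H, v) = -7 + 4*v (w(H, v) = v*4 - 7 = 4*v - 7 = -7 + 4*v)
-w(32, 367) = -(-7 + 4*367) = -(-7 + 1468) = -1*1461 = -1461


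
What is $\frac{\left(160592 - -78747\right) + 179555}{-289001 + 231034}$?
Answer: $- \frac{59842}{8281} \approx -7.2264$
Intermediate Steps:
$\frac{\left(160592 - -78747\right) + 179555}{-289001 + 231034} = \frac{\left(160592 + 78747\right) + 179555}{-57967} = \left(239339 + 179555\right) \left(- \frac{1}{57967}\right) = 418894 \left(- \frac{1}{57967}\right) = - \frac{59842}{8281}$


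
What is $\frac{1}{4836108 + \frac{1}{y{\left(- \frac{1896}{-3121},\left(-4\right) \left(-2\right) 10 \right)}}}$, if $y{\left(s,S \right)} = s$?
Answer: $\frac{1896}{9169263889} \approx 2.0678 \cdot 10^{-7}$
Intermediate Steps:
$\frac{1}{4836108 + \frac{1}{y{\left(- \frac{1896}{-3121},\left(-4\right) \left(-2\right) 10 \right)}}} = \frac{1}{4836108 + \frac{1}{\left(-1896\right) \frac{1}{-3121}}} = \frac{1}{4836108 + \frac{1}{\left(-1896\right) \left(- \frac{1}{3121}\right)}} = \frac{1}{4836108 + \frac{1}{\frac{1896}{3121}}} = \frac{1}{4836108 + \frac{3121}{1896}} = \frac{1}{\frac{9169263889}{1896}} = \frac{1896}{9169263889}$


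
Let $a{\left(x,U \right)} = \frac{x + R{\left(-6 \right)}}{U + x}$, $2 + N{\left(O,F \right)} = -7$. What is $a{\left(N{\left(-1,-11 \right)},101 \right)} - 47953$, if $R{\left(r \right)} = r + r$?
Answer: $- \frac{4411697}{92} \approx -47953.0$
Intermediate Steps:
$R{\left(r \right)} = 2 r$
$N{\left(O,F \right)} = -9$ ($N{\left(O,F \right)} = -2 - 7 = -9$)
$a{\left(x,U \right)} = \frac{-12 + x}{U + x}$ ($a{\left(x,U \right)} = \frac{x + 2 \left(-6\right)}{U + x} = \frac{x - 12}{U + x} = \frac{-12 + x}{U + x}$)
$a{\left(N{\left(-1,-11 \right)},101 \right)} - 47953 = \frac{-12 - 9}{101 - 9} - 47953 = \frac{1}{92} \left(-21\right) - 47953 = - \frac{21}{92} - 47953 = - \frac{4411697}{92}$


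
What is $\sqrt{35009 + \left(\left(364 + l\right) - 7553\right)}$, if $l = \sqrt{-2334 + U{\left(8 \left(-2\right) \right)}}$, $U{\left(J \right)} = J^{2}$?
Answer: $\sqrt{27820 + i \sqrt{2078}} \approx 166.79 + 0.137 i$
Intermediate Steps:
$l = i \sqrt{2078}$ ($l = \sqrt{-2334 + \left(8 \left(-2\right)\right)^{2}} = \sqrt{-2334 + \left(-16\right)^{2}} = \sqrt{-2334 + 256} = \sqrt{-2078} = i \sqrt{2078} \approx 45.585 i$)
$\sqrt{35009 + \left(\left(364 + l\right) - 7553\right)} = \sqrt{35009 - \left(7189 - i \sqrt{2078}\right)} = \sqrt{27820 + i \sqrt{2078}}$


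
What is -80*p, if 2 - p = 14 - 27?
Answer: -1200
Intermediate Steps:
p = 15 (p = 2 - (14 - 27) = 2 - 1*(-13) = 2 + 13 = 15)
-80*p = -80*15 = -1200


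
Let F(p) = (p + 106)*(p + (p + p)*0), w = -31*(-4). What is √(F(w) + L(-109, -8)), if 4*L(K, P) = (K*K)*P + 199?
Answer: √19231/2 ≈ 69.338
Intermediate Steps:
w = 124
L(K, P) = 199/4 + P*K²/4 (L(K, P) = ((K*K)*P + 199)/4 = (K²*P + 199)/4 = (P*K² + 199)/4 = (199 + P*K²)/4 = 199/4 + P*K²/4)
F(p) = p*(106 + p) (F(p) = (106 + p)*(p + (2*p)*0) = (106 + p)*(p + 0) = (106 + p)*p = p*(106 + p))
√(F(w) + L(-109, -8)) = √(124*(106 + 124) + (199/4 + (¼)*(-8)*(-109)²)) = √(124*230 + (199/4 + (¼)*(-8)*11881)) = √(28520 + (199/4 - 23762)) = √(28520 - 94849/4) = √(19231/4) = √19231/2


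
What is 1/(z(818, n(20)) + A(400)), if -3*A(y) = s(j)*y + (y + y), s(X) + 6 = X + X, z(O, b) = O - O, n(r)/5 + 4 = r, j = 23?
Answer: -1/5600 ≈ -0.00017857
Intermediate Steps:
n(r) = -20 + 5*r
z(O, b) = 0
s(X) = -6 + 2*X (s(X) = -6 + (X + X) = -6 + 2*X)
A(y) = -14*y (A(y) = -((-6 + 2*23)*y + (y + y))/3 = -((-6 + 46)*y + 2*y)/3 = -(40*y + 2*y)/3 = -14*y)
1/(z(818, n(20)) + A(400)) = 1/(0 - 14*400) = 1/(0 - 5600) = 1/(-5600) = -1/5600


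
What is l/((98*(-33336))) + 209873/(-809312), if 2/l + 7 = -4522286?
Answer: -27684507881461889/106756964652782304 ≈ -0.25932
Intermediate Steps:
l = -2/4522293 (l = 2/(-7 - 4522286) = 2/(-4522293) = 2*(-1/4522293) = -2/4522293 ≈ -4.4225e-7)
l/((98*(-33336))) + 209873/(-809312) = -2/(4522293*(98*(-33336))) + 209873/(-809312) = -2/4522293/(-3266928) + 209873*(-1/809312) = -2/4522293*(-1/3266928) - 209873/809312 = 1/7387002812952 - 209873/809312 = -27684507881461889/106756964652782304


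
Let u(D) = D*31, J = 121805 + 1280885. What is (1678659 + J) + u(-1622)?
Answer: 3031067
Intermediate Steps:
J = 1402690
u(D) = 31*D
(1678659 + J) + u(-1622) = (1678659 + 1402690) + 31*(-1622) = 3081349 - 50282 = 3031067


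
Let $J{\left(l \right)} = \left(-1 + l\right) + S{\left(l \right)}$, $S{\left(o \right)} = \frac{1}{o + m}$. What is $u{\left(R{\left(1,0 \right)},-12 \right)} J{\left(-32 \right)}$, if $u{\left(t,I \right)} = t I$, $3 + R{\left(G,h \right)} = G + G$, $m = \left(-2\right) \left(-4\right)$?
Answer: $- \frac{793}{2} \approx -396.5$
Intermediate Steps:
$m = 8$
$R{\left(G,h \right)} = -3 + 2 G$ ($R{\left(G,h \right)} = -3 + \left(G + G\right) = -3 + 2 G$)
$S{\left(o \right)} = \frac{1}{8 + o}$ ($S{\left(o \right)} = \frac{1}{o + 8} = \frac{1}{8 + o}$)
$u{\left(t,I \right)} = I t$
$J{\left(l \right)} = -1 + l + \frac{1}{8 + l}$ ($J{\left(l \right)} = \left(-1 + l\right) + \frac{1}{8 + l} = -1 + l + \frac{1}{8 + l}$)
$u{\left(R{\left(1,0 \right)},-12 \right)} J{\left(-32 \right)} = - 12 \left(-3 + 2 \cdot 1\right) \frac{1 + \left(-1 - 32\right) \left(8 - 32\right)}{8 - 32} = - 12 \left(-3 + 2\right) \frac{1 - -792}{-24} = \left(-12\right) \left(-1\right) \left(- \frac{1 + 792}{24}\right) = 12 \left(\left(- \frac{1}{24}\right) 793\right) = 12 \left(- \frac{793}{24}\right) = - \frac{793}{2}$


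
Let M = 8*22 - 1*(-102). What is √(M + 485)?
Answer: √763 ≈ 27.622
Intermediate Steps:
M = 278 (M = 176 + 102 = 278)
√(M + 485) = √(278 + 485) = √763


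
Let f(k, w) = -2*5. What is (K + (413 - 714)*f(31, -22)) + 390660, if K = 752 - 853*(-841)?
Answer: 1111795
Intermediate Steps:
f(k, w) = -10
K = 718125 (K = 752 + 717373 = 718125)
(K + (413 - 714)*f(31, -22)) + 390660 = (718125 + (413 - 714)*(-10)) + 390660 = (718125 - 301*(-10)) + 390660 = (718125 + 3010) + 390660 = 721135 + 390660 = 1111795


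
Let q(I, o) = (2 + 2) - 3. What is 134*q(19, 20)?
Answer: 134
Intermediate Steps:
q(I, o) = 1 (q(I, o) = 4 - 3 = 1)
134*q(19, 20) = 134*1 = 134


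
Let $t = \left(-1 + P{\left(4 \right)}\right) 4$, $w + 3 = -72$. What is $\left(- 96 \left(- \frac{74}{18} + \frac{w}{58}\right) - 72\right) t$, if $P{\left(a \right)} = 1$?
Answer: $0$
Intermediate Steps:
$w = -75$ ($w = -3 - 72 = -75$)
$t = 0$ ($t = \left(-1 + 1\right) 4 = 0 \cdot 4 = 0$)
$\left(- 96 \left(- \frac{74}{18} + \frac{w}{58}\right) - 72\right) t = \left(- 96 \left(- \frac{74}{18} - \frac{75}{58}\right) - 72\right) 0 = \left(- 96 \left(\left(-74\right) \frac{1}{18} - \frac{75}{58}\right) - 72\right) 0 = \left(- 96 \left(- \frac{37}{9} - \frac{75}{58}\right) - 72\right) 0 = \left(\left(-96\right) \left(- \frac{2821}{522}\right) - 72\right) 0 = \left(\frac{45136}{87} - 72\right) 0 = \frac{38872}{87} \cdot 0 = 0$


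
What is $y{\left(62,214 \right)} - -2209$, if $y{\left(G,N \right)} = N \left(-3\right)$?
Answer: $1567$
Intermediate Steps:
$y{\left(G,N \right)} = - 3 N$
$y{\left(62,214 \right)} - -2209 = \left(-3\right) 214 - -2209 = -642 + 2209 = 1567$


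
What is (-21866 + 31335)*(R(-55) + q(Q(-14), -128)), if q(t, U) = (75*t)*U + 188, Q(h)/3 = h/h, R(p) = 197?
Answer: -269061635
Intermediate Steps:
Q(h) = 3 (Q(h) = 3*(h/h) = 3*1 = 3)
q(t, U) = 188 + 75*U*t (q(t, U) = 75*U*t + 188 = 188 + 75*U*t)
(-21866 + 31335)*(R(-55) + q(Q(-14), -128)) = (-21866 + 31335)*(197 + (188 + 75*(-128)*3)) = 9469*(197 + (188 - 28800)) = 9469*(197 - 28612) = 9469*(-28415) = -269061635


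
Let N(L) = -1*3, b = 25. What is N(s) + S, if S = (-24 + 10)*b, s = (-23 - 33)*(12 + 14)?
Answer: -353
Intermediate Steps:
s = -1456 (s = -56*26 = -1456)
S = -350 (S = (-24 + 10)*25 = -14*25 = -350)
N(L) = -3
N(s) + S = -3 - 350 = -353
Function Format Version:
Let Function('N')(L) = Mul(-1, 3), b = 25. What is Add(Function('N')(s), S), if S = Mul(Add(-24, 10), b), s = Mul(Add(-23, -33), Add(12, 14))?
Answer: -353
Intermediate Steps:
s = -1456 (s = Mul(-56, 26) = -1456)
S = -350 (S = Mul(Add(-24, 10), 25) = Mul(-14, 25) = -350)
Function('N')(L) = -3
Add(Function('N')(s), S) = Add(-3, -350) = -353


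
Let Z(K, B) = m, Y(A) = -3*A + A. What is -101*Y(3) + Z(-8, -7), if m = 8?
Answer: 614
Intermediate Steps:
Y(A) = -2*A
Z(K, B) = 8
-101*Y(3) + Z(-8, -7) = -(-202)*3 + 8 = -101*(-6) + 8 = 606 + 8 = 614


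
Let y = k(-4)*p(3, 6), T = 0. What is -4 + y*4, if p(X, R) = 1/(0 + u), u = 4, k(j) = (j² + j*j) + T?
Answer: 28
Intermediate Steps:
k(j) = 2*j² (k(j) = (j² + j*j) + 0 = (j² + j²) + 0 = 2*j² + 0 = 2*j²)
p(X, R) = ¼ (p(X, R) = 1/(0 + 4) = 1/4 = ¼)
y = 8 (y = (2*(-4)²)*(¼) = (2*16)*(¼) = 32*(¼) = 8)
-4 + y*4 = -4 + 8*4 = -4 + 32 = 28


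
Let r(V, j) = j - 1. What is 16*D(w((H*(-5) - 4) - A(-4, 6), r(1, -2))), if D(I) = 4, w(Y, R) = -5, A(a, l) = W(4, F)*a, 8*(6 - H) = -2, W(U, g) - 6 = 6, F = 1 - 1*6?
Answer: 64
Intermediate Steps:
F = -5 (F = 1 - 6 = -5)
r(V, j) = -1 + j
W(U, g) = 12 (W(U, g) = 6 + 6 = 12)
H = 25/4 (H = 6 - ⅛*(-2) = 6 + ¼ = 25/4 ≈ 6.2500)
A(a, l) = 12*a
16*D(w((H*(-5) - 4) - A(-4, 6), r(1, -2))) = 16*4 = 64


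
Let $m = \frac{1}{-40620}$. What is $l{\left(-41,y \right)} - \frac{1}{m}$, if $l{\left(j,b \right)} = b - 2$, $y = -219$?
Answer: $40399$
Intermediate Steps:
$m = - \frac{1}{40620} \approx -2.4618 \cdot 10^{-5}$
$l{\left(j,b \right)} = -2 + b$ ($l{\left(j,b \right)} = b - 2 = -2 + b$)
$l{\left(-41,y \right)} - \frac{1}{m} = \left(-2 - 219\right) - \frac{1}{- \frac{1}{40620}} = -221 - -40620 = -221 + 40620 = 40399$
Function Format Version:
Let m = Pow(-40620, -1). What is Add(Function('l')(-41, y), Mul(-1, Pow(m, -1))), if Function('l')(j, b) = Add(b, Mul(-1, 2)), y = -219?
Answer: 40399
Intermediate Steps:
m = Rational(-1, 40620) ≈ -2.4618e-5
Function('l')(j, b) = Add(-2, b) (Function('l')(j, b) = Add(b, -2) = Add(-2, b))
Add(Function('l')(-41, y), Mul(-1, Pow(m, -1))) = Add(Add(-2, -219), Mul(-1, Pow(Rational(-1, 40620), -1))) = Add(-221, Mul(-1, -40620)) = Add(-221, 40620) = 40399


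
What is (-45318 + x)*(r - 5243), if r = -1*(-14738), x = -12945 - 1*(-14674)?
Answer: -413877555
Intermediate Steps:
x = 1729 (x = -12945 + 14674 = 1729)
r = 14738
(-45318 + x)*(r - 5243) = (-45318 + 1729)*(14738 - 5243) = -43589*9495 = -413877555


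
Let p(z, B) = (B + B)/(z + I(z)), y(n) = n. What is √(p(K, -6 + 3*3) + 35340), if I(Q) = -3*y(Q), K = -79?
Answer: 3*√24506353/79 ≈ 187.99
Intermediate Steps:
I(Q) = -3*Q
p(z, B) = -B/z (p(z, B) = (B + B)/(z - 3*z) = (2*B)/((-2*z)) = (2*B)*(-1/(2*z)) = -B/z)
√(p(K, -6 + 3*3) + 35340) = √(-1*(-6 + 3*3)/(-79) + 35340) = √(-1*(-6 + 9)*(-1/79) + 35340) = √(-1*3*(-1/79) + 35340) = √(3/79 + 35340) = √(2791863/79) = 3*√24506353/79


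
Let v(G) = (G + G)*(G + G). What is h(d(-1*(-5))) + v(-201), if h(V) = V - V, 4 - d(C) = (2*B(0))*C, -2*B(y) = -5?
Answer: 161604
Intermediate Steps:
B(y) = 5/2 (B(y) = -½*(-5) = 5/2)
d(C) = 4 - 5*C (d(C) = 4 - 2*(5/2)*C = 4 - 5*C)
v(G) = 4*G² (v(G) = (2*G)*(2*G) = 4*G²)
h(V) = 0
h(d(-1*(-5))) + v(-201) = 0 + 4*(-201)² = 0 + 4*40401 = 0 + 161604 = 161604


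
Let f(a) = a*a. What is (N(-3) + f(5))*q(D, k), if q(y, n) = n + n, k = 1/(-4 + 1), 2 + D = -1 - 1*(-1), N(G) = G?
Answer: -44/3 ≈ -14.667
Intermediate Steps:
D = -2 (D = -2 + (-1 - 1*(-1)) = -2 + (-1 + 1) = -2 + 0 = -2)
f(a) = a²
k = -⅓ (k = 1/(-3) = -⅓ ≈ -0.33333)
q(y, n) = 2*n
(N(-3) + f(5))*q(D, k) = (-3 + 5²)*(2*(-⅓)) = (-3 + 25)*(-⅔) = 22*(-⅔) = -44/3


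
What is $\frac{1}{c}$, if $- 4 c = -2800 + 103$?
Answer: $\frac{4}{2697} \approx 0.0014831$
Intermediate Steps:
$c = \frac{2697}{4}$ ($c = - \frac{-2800 + 103}{4} = \left(- \frac{1}{4}\right) \left(-2697\right) = \frac{2697}{4} \approx 674.25$)
$\frac{1}{c} = \frac{1}{\frac{2697}{4}} = \frac{4}{2697}$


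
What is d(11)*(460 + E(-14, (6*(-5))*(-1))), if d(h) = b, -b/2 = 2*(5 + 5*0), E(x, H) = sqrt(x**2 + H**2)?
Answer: -9200 - 40*sqrt(274) ≈ -9862.1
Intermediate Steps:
E(x, H) = sqrt(H**2 + x**2)
b = -20 (b = -4*(5 + 5*0) = -4*(5 + 0) = -4*5 = -2*10 = -20)
d(h) = -20
d(11)*(460 + E(-14, (6*(-5))*(-1))) = -20*(460 + sqrt(((6*(-5))*(-1))**2 + (-14)**2)) = -20*(460 + sqrt((-30*(-1))**2 + 196)) = -20*(460 + sqrt(30**2 + 196)) = -20*(460 + sqrt(900 + 196)) = -20*(460 + sqrt(1096)) = -20*(460 + 2*sqrt(274)) = -9200 - 40*sqrt(274)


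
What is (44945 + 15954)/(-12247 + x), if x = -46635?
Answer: -60899/58882 ≈ -1.0343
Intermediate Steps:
(44945 + 15954)/(-12247 + x) = (44945 + 15954)/(-12247 - 46635) = 60899/(-58882) = 60899*(-1/58882) = -60899/58882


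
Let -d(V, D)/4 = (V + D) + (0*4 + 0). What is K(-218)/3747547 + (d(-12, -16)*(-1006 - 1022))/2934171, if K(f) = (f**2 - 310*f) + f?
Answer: -171369221962/3665314576179 ≈ -0.046754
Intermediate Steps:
K(f) = f**2 - 309*f
d(V, D) = -4*D - 4*V (d(V, D) = -4*((V + D) + (0*4 + 0)) = -4*((D + V) + (0 + 0)) = -4*((D + V) + 0) = -4*(D + V) = -4*D - 4*V)
K(-218)/3747547 + (d(-12, -16)*(-1006 - 1022))/2934171 = -218*(-309 - 218)/3747547 + ((-4*(-16) - 4*(-12))*(-1006 - 1022))/2934171 = -218*(-527)*(1/3747547) + ((64 + 48)*(-2028))*(1/2934171) = 114886*(1/3747547) + (112*(-2028))*(1/2934171) = 114886/3747547 - 227136*1/2934171 = 114886/3747547 - 75712/978057 = -171369221962/3665314576179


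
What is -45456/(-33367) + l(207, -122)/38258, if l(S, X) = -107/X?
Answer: 3478169825/2553109372 ≈ 1.3623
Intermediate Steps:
-45456/(-33367) + l(207, -122)/38258 = -45456/(-33367) - 107/(-122)/38258 = -45456*(-1/33367) - 107*(-1/122)*(1/38258) = 45456/33367 + (107/122)*(1/38258) = 45456/33367 + 107/4667476 = 3478169825/2553109372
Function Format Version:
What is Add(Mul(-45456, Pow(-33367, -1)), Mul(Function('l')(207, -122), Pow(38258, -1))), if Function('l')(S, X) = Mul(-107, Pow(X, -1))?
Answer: Rational(3478169825, 2553109372) ≈ 1.3623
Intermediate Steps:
Add(Mul(-45456, Pow(-33367, -1)), Mul(Function('l')(207, -122), Pow(38258, -1))) = Add(Mul(-45456, Pow(-33367, -1)), Mul(Mul(-107, Pow(-122, -1)), Pow(38258, -1))) = Add(Mul(-45456, Rational(-1, 33367)), Mul(Mul(-107, Rational(-1, 122)), Rational(1, 38258))) = Add(Rational(45456, 33367), Mul(Rational(107, 122), Rational(1, 38258))) = Add(Rational(45456, 33367), Rational(107, 4667476)) = Rational(3478169825, 2553109372)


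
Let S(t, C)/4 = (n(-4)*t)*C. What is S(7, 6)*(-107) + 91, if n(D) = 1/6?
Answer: -2905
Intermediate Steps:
n(D) = 1/6
S(t, C) = 2*C*t/3 (S(t, C) = 4*((t/6)*C) = 4*(C*t/6) = 2*C*t/3)
S(7, 6)*(-107) + 91 = ((2/3)*6*7)*(-107) + 91 = 28*(-107) + 91 = -2996 + 91 = -2905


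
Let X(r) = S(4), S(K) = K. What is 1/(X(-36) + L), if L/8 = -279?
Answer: -1/2228 ≈ -0.00044883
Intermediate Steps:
L = -2232 (L = 8*(-279) = -2232)
X(r) = 4
1/(X(-36) + L) = 1/(4 - 2232) = 1/(-2228) = -1/2228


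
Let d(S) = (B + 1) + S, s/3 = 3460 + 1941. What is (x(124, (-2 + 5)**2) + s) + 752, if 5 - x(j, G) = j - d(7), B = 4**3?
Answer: 16908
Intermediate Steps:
B = 64
s = 16203 (s = 3*(3460 + 1941) = 3*5401 = 16203)
d(S) = 65 + S (d(S) = (64 + 1) + S = 65 + S)
x(j, G) = 77 - j (x(j, G) = 5 - (j - (65 + 7)) = 5 - (j - 1*72) = 5 - (j - 72) = 5 - (-72 + j) = 5 + (72 - j) = 77 - j)
(x(124, (-2 + 5)**2) + s) + 752 = ((77 - 1*124) + 16203) + 752 = ((77 - 124) + 16203) + 752 = (-47 + 16203) + 752 = 16156 + 752 = 16908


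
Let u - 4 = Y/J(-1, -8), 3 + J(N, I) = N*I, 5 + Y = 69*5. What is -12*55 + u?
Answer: -588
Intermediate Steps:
Y = 340 (Y = -5 + 69*5 = -5 + 345 = 340)
J(N, I) = -3 + I*N (J(N, I) = -3 + N*I = -3 + I*N)
u = 72 (u = 4 + 340/(-3 - 8*(-1)) = 4 + 340/(-3 + 8) = 4 + 340/5 = 4 + 340*(⅕) = 4 + 68 = 72)
-12*55 + u = -12*55 + 72 = -660 + 72 = -588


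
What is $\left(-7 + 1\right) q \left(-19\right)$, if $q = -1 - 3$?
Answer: $-456$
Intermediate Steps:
$q = -4$
$\left(-7 + 1\right) q \left(-19\right) = \left(-7 + 1\right) \left(-4\right) \left(-19\right) = \left(-6\right) \left(-4\right) \left(-19\right) = 24 \left(-19\right) = -456$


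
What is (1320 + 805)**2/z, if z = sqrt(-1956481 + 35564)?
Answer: -4515625*I*sqrt(1920917)/1920917 ≈ -3258.1*I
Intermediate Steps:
z = I*sqrt(1920917) (z = sqrt(-1920917) = I*sqrt(1920917) ≈ 1386.0*I)
(1320 + 805)**2/z = (1320 + 805)**2/((I*sqrt(1920917))) = 2125**2*(-I*sqrt(1920917)/1920917) = 4515625*(-I*sqrt(1920917)/1920917) = -4515625*I*sqrt(1920917)/1920917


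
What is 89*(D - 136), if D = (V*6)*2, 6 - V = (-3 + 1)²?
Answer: -9968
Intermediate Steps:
V = 2 (V = 6 - (-3 + 1)² = 6 - 1*(-2)² = 6 - 1*4 = 6 - 4 = 2)
D = 24 (D = (2*6)*2 = 12*2 = 24)
89*(D - 136) = 89*(24 - 136) = 89*(-112) = -9968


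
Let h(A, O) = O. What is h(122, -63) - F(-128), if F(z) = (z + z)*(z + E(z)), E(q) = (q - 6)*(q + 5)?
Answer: 4186561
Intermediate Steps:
E(q) = (-6 + q)*(5 + q)
F(z) = 2*z*(-30 + z²) (F(z) = (z + z)*(z + (-30 + z² - z)) = (2*z)*(-30 + z²) = 2*z*(-30 + z²))
h(122, -63) - F(-128) = -63 - 2*(-128)*(-30 + (-128)²) = -63 - 2*(-128)*(-30 + 16384) = -63 - 2*(-128)*16354 = -63 - 1*(-4186624) = -63 + 4186624 = 4186561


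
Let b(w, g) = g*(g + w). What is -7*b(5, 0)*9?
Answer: 0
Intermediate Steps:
-7*b(5, 0)*9 = -0*(0 + 5)*9 = -0*5*9 = -7*0*9 = 0*9 = 0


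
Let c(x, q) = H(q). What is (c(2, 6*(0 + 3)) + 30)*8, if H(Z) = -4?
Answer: 208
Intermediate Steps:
c(x, q) = -4
(c(2, 6*(0 + 3)) + 30)*8 = (-4 + 30)*8 = 26*8 = 208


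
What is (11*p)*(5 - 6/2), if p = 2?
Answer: 44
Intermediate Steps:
(11*p)*(5 - 6/2) = (11*2)*(5 - 6/2) = 22*(5 - 6/2) = 22*(5 - 1*3) = 22*(5 - 3) = 22*2 = 44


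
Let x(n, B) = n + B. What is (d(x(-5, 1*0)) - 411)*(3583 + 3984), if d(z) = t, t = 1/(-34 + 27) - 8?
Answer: -3171654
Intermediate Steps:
t = -57/7 (t = 1/(-7) - 8 = -1/7 - 8 = -57/7 ≈ -8.1429)
x(n, B) = B + n
d(z) = -57/7
(d(x(-5, 1*0)) - 411)*(3583 + 3984) = (-57/7 - 411)*(3583 + 3984) = -2934/7*7567 = -3171654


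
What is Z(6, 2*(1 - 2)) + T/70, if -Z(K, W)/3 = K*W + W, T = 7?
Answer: 421/10 ≈ 42.100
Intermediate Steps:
Z(K, W) = -3*W - 3*K*W (Z(K, W) = -3*(K*W + W) = -3*(W + K*W) = -3*W - 3*K*W)
Z(6, 2*(1 - 2)) + T/70 = -3*2*(1 - 2)*(1 + 6) + 7/70 = -3*2*(-1)*7 + 7*(1/70) = -3*(-2)*7 + ⅒ = 42 + ⅒ = 421/10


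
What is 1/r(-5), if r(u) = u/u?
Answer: 1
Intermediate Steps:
r(u) = 1
1/r(-5) = 1/1 = 1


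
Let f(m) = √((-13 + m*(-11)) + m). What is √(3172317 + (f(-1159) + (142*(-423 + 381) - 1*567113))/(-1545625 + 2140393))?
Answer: √(70137721409160567 + 37173*√11577)/148692 ≈ 1781.1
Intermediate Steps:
f(m) = √(-13 - 10*m) (f(m) = √((-13 - 11*m) + m) = √(-13 - 10*m))
√(3172317 + (f(-1159) + (142*(-423 + 381) - 1*567113))/(-1545625 + 2140393)) = √(3172317 + (√(-13 - 10*(-1159)) + (142*(-423 + 381) - 1*567113))/(-1545625 + 2140393)) = √(3172317 + (√(-13 + 11590) + (142*(-42) - 567113))/594768) = √(3172317 + (√11577 + (-5964 - 567113))*(1/594768)) = √(3172317 + (√11577 - 573077)*(1/594768)) = √(3172317 + (-573077 + √11577)*(1/594768)) = √(3172317 + (-573077/594768 + √11577/594768)) = √(1886792064379/594768 + √11577/594768)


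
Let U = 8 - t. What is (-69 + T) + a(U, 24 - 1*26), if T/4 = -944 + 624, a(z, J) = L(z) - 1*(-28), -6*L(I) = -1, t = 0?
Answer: -7925/6 ≈ -1320.8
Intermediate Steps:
L(I) = ⅙ (L(I) = -⅙*(-1) = ⅙)
U = 8 (U = 8 - 1*0 = 8 + 0 = 8)
a(z, J) = 169/6 (a(z, J) = ⅙ - 1*(-28) = ⅙ + 28 = 169/6)
T = -1280 (T = 4*(-944 + 624) = 4*(-320) = -1280)
(-69 + T) + a(U, 24 - 1*26) = (-69 - 1280) + 169/6 = -1349 + 169/6 = -7925/6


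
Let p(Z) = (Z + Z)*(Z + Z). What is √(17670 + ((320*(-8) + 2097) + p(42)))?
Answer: √24263 ≈ 155.77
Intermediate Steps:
p(Z) = 4*Z² (p(Z) = (2*Z)*(2*Z) = 4*Z²)
√(17670 + ((320*(-8) + 2097) + p(42))) = √(17670 + ((320*(-8) + 2097) + 4*42²)) = √(17670 + ((-2560 + 2097) + 4*1764)) = √(17670 + (-463 + 7056)) = √(17670 + 6593) = √24263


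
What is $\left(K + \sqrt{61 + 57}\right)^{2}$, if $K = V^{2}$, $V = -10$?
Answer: $\left(100 + \sqrt{118}\right)^{2} \approx 12291.0$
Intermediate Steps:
$K = 100$ ($K = \left(-10\right)^{2} = 100$)
$\left(K + \sqrt{61 + 57}\right)^{2} = \left(100 + \sqrt{61 + 57}\right)^{2} = \left(100 + \sqrt{118}\right)^{2}$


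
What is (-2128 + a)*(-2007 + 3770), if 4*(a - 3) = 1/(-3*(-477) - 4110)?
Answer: -40146156263/10716 ≈ -3.7464e+6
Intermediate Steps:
a = 32147/10716 (a = 3 + 1/(4*(-3*(-477) - 4110)) = 3 + 1/(4*(1431 - 4110)) = 3 + (¼)/(-2679) = 3 + (¼)*(-1/2679) = 3 - 1/10716 = 32147/10716 ≈ 2.9999)
(-2128 + a)*(-2007 + 3770) = (-2128 + 32147/10716)*(-2007 + 3770) = -22771501/10716*1763 = -40146156263/10716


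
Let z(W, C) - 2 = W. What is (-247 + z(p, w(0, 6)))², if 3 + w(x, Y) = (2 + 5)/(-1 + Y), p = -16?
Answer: 68121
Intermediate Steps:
w(x, Y) = -3 + 7/(-1 + Y) (w(x, Y) = -3 + (2 + 5)/(-1 + Y) = -3 + 7/(-1 + Y))
z(W, C) = 2 + W
(-247 + z(p, w(0, 6)))² = (-247 + (2 - 16))² = (-247 - 14)² = (-261)² = 68121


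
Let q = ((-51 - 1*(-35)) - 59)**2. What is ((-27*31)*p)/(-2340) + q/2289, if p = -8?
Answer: -20043/49595 ≈ -0.40413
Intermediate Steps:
q = 5625 (q = ((-51 + 35) - 59)**2 = (-16 - 59)**2 = (-75)**2 = 5625)
((-27*31)*p)/(-2340) + q/2289 = (-27*31*(-8))/(-2340) + 5625/2289 = -837*(-8)*(-1/2340) + 5625*(1/2289) = 6696*(-1/2340) + 1875/763 = -186/65 + 1875/763 = -20043/49595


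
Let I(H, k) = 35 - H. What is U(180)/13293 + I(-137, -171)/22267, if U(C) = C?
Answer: 99912/4698337 ≈ 0.021265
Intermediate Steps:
U(180)/13293 + I(-137, -171)/22267 = 180/13293 + (35 - 1*(-137))/22267 = 180*(1/13293) + (35 + 137)*(1/22267) = 20/1477 + 172*(1/22267) = 20/1477 + 172/22267 = 99912/4698337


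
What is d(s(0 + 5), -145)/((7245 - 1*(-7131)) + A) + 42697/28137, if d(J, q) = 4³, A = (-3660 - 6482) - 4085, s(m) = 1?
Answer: 8162621/4192413 ≈ 1.9470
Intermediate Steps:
A = -14227 (A = -10142 - 4085 = -14227)
d(J, q) = 64
d(s(0 + 5), -145)/((7245 - 1*(-7131)) + A) + 42697/28137 = 64/((7245 - 1*(-7131)) - 14227) + 42697/28137 = 64/((7245 + 7131) - 14227) + 42697*(1/28137) = 64/(14376 - 14227) + 42697/28137 = 64/149 + 42697/28137 = 8162621/4192413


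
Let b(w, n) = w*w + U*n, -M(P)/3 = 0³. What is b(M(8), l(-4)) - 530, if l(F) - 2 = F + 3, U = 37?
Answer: -493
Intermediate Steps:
l(F) = 5 + F (l(F) = 2 + (F + 3) = 2 + (3 + F) = 5 + F)
M(P) = 0 (M(P) = -3*0³ = -3*0 = 0)
b(w, n) = w² + 37*n (b(w, n) = w*w + 37*n = w² + 37*n)
b(M(8), l(-4)) - 530 = (0² + 37*(5 - 4)) - 530 = (0 + 37*1) - 530 = (0 + 37) - 530 = 37 - 530 = -493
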